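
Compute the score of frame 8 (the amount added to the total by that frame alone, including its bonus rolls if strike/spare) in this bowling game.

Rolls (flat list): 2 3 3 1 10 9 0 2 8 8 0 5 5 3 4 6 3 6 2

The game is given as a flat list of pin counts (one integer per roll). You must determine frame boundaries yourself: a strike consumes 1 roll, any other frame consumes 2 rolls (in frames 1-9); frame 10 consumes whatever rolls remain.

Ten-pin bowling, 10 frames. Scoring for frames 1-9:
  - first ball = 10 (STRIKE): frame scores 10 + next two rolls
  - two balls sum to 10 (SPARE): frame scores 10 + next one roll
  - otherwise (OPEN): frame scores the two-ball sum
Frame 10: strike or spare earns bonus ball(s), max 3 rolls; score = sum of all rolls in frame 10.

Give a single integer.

Frame 1: OPEN (2+3=5). Cumulative: 5
Frame 2: OPEN (3+1=4). Cumulative: 9
Frame 3: STRIKE. 10 + next two rolls (9+0) = 19. Cumulative: 28
Frame 4: OPEN (9+0=9). Cumulative: 37
Frame 5: SPARE (2+8=10). 10 + next roll (8) = 18. Cumulative: 55
Frame 6: OPEN (8+0=8). Cumulative: 63
Frame 7: SPARE (5+5=10). 10 + next roll (3) = 13. Cumulative: 76
Frame 8: OPEN (3+4=7). Cumulative: 83
Frame 9: OPEN (6+3=9). Cumulative: 92
Frame 10: OPEN. Sum of all frame-10 rolls (6+2) = 8. Cumulative: 100

Answer: 7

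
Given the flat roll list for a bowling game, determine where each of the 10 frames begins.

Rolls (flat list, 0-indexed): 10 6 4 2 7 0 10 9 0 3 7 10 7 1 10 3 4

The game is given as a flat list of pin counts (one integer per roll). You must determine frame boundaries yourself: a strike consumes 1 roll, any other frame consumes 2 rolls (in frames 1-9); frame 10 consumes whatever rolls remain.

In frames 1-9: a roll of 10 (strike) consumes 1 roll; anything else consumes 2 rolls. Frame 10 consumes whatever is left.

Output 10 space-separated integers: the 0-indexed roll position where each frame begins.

Answer: 0 1 3 5 7 9 11 12 14 15

Derivation:
Frame 1 starts at roll index 0: roll=10 (strike), consumes 1 roll
Frame 2 starts at roll index 1: rolls=6,4 (sum=10), consumes 2 rolls
Frame 3 starts at roll index 3: rolls=2,7 (sum=9), consumes 2 rolls
Frame 4 starts at roll index 5: rolls=0,10 (sum=10), consumes 2 rolls
Frame 5 starts at roll index 7: rolls=9,0 (sum=9), consumes 2 rolls
Frame 6 starts at roll index 9: rolls=3,7 (sum=10), consumes 2 rolls
Frame 7 starts at roll index 11: roll=10 (strike), consumes 1 roll
Frame 8 starts at roll index 12: rolls=7,1 (sum=8), consumes 2 rolls
Frame 9 starts at roll index 14: roll=10 (strike), consumes 1 roll
Frame 10 starts at roll index 15: 2 remaining rolls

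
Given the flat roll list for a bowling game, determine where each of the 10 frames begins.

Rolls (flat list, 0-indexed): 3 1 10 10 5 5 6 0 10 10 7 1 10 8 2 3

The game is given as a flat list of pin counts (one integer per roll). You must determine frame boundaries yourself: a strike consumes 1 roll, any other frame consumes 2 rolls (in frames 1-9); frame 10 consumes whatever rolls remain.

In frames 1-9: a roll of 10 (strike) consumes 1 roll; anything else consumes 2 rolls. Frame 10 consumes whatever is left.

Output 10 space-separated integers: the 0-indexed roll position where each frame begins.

Frame 1 starts at roll index 0: rolls=3,1 (sum=4), consumes 2 rolls
Frame 2 starts at roll index 2: roll=10 (strike), consumes 1 roll
Frame 3 starts at roll index 3: roll=10 (strike), consumes 1 roll
Frame 4 starts at roll index 4: rolls=5,5 (sum=10), consumes 2 rolls
Frame 5 starts at roll index 6: rolls=6,0 (sum=6), consumes 2 rolls
Frame 6 starts at roll index 8: roll=10 (strike), consumes 1 roll
Frame 7 starts at roll index 9: roll=10 (strike), consumes 1 roll
Frame 8 starts at roll index 10: rolls=7,1 (sum=8), consumes 2 rolls
Frame 9 starts at roll index 12: roll=10 (strike), consumes 1 roll
Frame 10 starts at roll index 13: 3 remaining rolls

Answer: 0 2 3 4 6 8 9 10 12 13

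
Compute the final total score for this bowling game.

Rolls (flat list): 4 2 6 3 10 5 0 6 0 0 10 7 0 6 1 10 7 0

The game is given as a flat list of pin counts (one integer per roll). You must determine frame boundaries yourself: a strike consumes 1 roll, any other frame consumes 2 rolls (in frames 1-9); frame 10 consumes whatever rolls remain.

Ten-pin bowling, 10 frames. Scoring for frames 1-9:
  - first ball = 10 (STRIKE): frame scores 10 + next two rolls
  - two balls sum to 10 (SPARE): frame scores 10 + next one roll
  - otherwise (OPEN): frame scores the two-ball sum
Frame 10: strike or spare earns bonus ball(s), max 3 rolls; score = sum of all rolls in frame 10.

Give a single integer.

Frame 1: OPEN (4+2=6). Cumulative: 6
Frame 2: OPEN (6+3=9). Cumulative: 15
Frame 3: STRIKE. 10 + next two rolls (5+0) = 15. Cumulative: 30
Frame 4: OPEN (5+0=5). Cumulative: 35
Frame 5: OPEN (6+0=6). Cumulative: 41
Frame 6: SPARE (0+10=10). 10 + next roll (7) = 17. Cumulative: 58
Frame 7: OPEN (7+0=7). Cumulative: 65
Frame 8: OPEN (6+1=7). Cumulative: 72
Frame 9: STRIKE. 10 + next two rolls (7+0) = 17. Cumulative: 89
Frame 10: OPEN. Sum of all frame-10 rolls (7+0) = 7. Cumulative: 96

Answer: 96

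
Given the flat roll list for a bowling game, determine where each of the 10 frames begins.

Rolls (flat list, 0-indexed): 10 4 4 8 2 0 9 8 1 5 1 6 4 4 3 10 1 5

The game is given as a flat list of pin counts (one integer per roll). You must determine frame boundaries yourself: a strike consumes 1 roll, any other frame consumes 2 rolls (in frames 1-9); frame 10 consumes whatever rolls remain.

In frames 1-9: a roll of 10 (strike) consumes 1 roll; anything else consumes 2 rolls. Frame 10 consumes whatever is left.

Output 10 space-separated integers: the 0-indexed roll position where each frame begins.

Frame 1 starts at roll index 0: roll=10 (strike), consumes 1 roll
Frame 2 starts at roll index 1: rolls=4,4 (sum=8), consumes 2 rolls
Frame 3 starts at roll index 3: rolls=8,2 (sum=10), consumes 2 rolls
Frame 4 starts at roll index 5: rolls=0,9 (sum=9), consumes 2 rolls
Frame 5 starts at roll index 7: rolls=8,1 (sum=9), consumes 2 rolls
Frame 6 starts at roll index 9: rolls=5,1 (sum=6), consumes 2 rolls
Frame 7 starts at roll index 11: rolls=6,4 (sum=10), consumes 2 rolls
Frame 8 starts at roll index 13: rolls=4,3 (sum=7), consumes 2 rolls
Frame 9 starts at roll index 15: roll=10 (strike), consumes 1 roll
Frame 10 starts at roll index 16: 2 remaining rolls

Answer: 0 1 3 5 7 9 11 13 15 16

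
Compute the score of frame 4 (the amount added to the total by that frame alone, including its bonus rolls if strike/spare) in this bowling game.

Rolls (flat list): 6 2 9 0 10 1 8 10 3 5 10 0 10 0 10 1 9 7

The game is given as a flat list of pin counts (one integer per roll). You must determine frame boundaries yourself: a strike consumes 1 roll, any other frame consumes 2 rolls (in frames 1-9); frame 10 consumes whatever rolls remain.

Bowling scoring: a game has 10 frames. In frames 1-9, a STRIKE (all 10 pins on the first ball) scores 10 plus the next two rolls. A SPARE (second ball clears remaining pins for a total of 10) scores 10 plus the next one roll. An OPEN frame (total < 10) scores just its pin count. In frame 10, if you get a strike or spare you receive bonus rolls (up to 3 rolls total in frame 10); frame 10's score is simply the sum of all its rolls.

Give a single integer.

Frame 1: OPEN (6+2=8). Cumulative: 8
Frame 2: OPEN (9+0=9). Cumulative: 17
Frame 3: STRIKE. 10 + next two rolls (1+8) = 19. Cumulative: 36
Frame 4: OPEN (1+8=9). Cumulative: 45
Frame 5: STRIKE. 10 + next two rolls (3+5) = 18. Cumulative: 63
Frame 6: OPEN (3+5=8). Cumulative: 71

Answer: 9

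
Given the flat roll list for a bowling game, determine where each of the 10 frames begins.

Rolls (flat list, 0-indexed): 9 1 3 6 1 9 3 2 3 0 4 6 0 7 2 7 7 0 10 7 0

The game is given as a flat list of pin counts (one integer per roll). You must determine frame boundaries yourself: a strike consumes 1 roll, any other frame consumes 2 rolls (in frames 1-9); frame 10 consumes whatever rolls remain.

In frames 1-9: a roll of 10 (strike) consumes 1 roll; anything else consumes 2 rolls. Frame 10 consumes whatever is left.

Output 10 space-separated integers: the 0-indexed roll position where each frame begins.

Frame 1 starts at roll index 0: rolls=9,1 (sum=10), consumes 2 rolls
Frame 2 starts at roll index 2: rolls=3,6 (sum=9), consumes 2 rolls
Frame 3 starts at roll index 4: rolls=1,9 (sum=10), consumes 2 rolls
Frame 4 starts at roll index 6: rolls=3,2 (sum=5), consumes 2 rolls
Frame 5 starts at roll index 8: rolls=3,0 (sum=3), consumes 2 rolls
Frame 6 starts at roll index 10: rolls=4,6 (sum=10), consumes 2 rolls
Frame 7 starts at roll index 12: rolls=0,7 (sum=7), consumes 2 rolls
Frame 8 starts at roll index 14: rolls=2,7 (sum=9), consumes 2 rolls
Frame 9 starts at roll index 16: rolls=7,0 (sum=7), consumes 2 rolls
Frame 10 starts at roll index 18: 3 remaining rolls

Answer: 0 2 4 6 8 10 12 14 16 18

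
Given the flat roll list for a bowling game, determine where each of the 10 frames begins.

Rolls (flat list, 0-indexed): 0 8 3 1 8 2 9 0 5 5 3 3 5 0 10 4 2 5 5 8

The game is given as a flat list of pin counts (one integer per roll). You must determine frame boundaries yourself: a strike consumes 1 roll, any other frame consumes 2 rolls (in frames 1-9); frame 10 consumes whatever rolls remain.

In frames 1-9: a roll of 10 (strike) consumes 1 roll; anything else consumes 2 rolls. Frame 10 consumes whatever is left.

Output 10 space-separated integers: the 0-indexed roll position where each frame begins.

Answer: 0 2 4 6 8 10 12 14 15 17

Derivation:
Frame 1 starts at roll index 0: rolls=0,8 (sum=8), consumes 2 rolls
Frame 2 starts at roll index 2: rolls=3,1 (sum=4), consumes 2 rolls
Frame 3 starts at roll index 4: rolls=8,2 (sum=10), consumes 2 rolls
Frame 4 starts at roll index 6: rolls=9,0 (sum=9), consumes 2 rolls
Frame 5 starts at roll index 8: rolls=5,5 (sum=10), consumes 2 rolls
Frame 6 starts at roll index 10: rolls=3,3 (sum=6), consumes 2 rolls
Frame 7 starts at roll index 12: rolls=5,0 (sum=5), consumes 2 rolls
Frame 8 starts at roll index 14: roll=10 (strike), consumes 1 roll
Frame 9 starts at roll index 15: rolls=4,2 (sum=6), consumes 2 rolls
Frame 10 starts at roll index 17: 3 remaining rolls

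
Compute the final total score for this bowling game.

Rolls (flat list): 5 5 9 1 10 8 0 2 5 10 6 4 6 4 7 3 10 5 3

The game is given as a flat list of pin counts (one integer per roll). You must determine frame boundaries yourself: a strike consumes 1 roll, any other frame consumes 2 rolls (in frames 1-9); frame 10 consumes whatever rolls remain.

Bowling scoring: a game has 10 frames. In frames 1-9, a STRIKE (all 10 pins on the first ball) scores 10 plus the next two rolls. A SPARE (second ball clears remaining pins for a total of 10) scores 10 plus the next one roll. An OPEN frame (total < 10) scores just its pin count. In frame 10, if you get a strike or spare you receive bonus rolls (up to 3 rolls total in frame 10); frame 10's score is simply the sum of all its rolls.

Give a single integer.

Frame 1: SPARE (5+5=10). 10 + next roll (9) = 19. Cumulative: 19
Frame 2: SPARE (9+1=10). 10 + next roll (10) = 20. Cumulative: 39
Frame 3: STRIKE. 10 + next two rolls (8+0) = 18. Cumulative: 57
Frame 4: OPEN (8+0=8). Cumulative: 65
Frame 5: OPEN (2+5=7). Cumulative: 72
Frame 6: STRIKE. 10 + next two rolls (6+4) = 20. Cumulative: 92
Frame 7: SPARE (6+4=10). 10 + next roll (6) = 16. Cumulative: 108
Frame 8: SPARE (6+4=10). 10 + next roll (7) = 17. Cumulative: 125
Frame 9: SPARE (7+3=10). 10 + next roll (10) = 20. Cumulative: 145
Frame 10: STRIKE. Sum of all frame-10 rolls (10+5+3) = 18. Cumulative: 163

Answer: 163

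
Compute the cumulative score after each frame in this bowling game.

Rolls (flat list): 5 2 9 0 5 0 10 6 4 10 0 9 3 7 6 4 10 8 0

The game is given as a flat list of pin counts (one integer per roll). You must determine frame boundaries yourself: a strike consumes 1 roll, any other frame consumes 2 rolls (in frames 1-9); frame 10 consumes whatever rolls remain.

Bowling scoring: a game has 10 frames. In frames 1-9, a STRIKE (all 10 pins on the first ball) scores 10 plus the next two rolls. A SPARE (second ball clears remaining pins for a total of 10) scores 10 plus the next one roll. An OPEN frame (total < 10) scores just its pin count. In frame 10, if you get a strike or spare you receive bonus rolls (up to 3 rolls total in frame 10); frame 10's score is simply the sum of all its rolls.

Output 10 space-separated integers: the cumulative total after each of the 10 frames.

Frame 1: OPEN (5+2=7). Cumulative: 7
Frame 2: OPEN (9+0=9). Cumulative: 16
Frame 3: OPEN (5+0=5). Cumulative: 21
Frame 4: STRIKE. 10 + next two rolls (6+4) = 20. Cumulative: 41
Frame 5: SPARE (6+4=10). 10 + next roll (10) = 20. Cumulative: 61
Frame 6: STRIKE. 10 + next two rolls (0+9) = 19. Cumulative: 80
Frame 7: OPEN (0+9=9). Cumulative: 89
Frame 8: SPARE (3+7=10). 10 + next roll (6) = 16. Cumulative: 105
Frame 9: SPARE (6+4=10). 10 + next roll (10) = 20. Cumulative: 125
Frame 10: STRIKE. Sum of all frame-10 rolls (10+8+0) = 18. Cumulative: 143

Answer: 7 16 21 41 61 80 89 105 125 143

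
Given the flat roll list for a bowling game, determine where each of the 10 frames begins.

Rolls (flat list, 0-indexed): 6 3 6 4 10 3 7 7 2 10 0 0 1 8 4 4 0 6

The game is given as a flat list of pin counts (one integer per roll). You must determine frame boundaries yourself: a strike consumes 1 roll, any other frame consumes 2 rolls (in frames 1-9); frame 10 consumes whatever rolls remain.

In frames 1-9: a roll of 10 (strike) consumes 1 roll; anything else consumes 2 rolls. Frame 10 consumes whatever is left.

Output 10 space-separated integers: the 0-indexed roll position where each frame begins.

Answer: 0 2 4 5 7 9 10 12 14 16

Derivation:
Frame 1 starts at roll index 0: rolls=6,3 (sum=9), consumes 2 rolls
Frame 2 starts at roll index 2: rolls=6,4 (sum=10), consumes 2 rolls
Frame 3 starts at roll index 4: roll=10 (strike), consumes 1 roll
Frame 4 starts at roll index 5: rolls=3,7 (sum=10), consumes 2 rolls
Frame 5 starts at roll index 7: rolls=7,2 (sum=9), consumes 2 rolls
Frame 6 starts at roll index 9: roll=10 (strike), consumes 1 roll
Frame 7 starts at roll index 10: rolls=0,0 (sum=0), consumes 2 rolls
Frame 8 starts at roll index 12: rolls=1,8 (sum=9), consumes 2 rolls
Frame 9 starts at roll index 14: rolls=4,4 (sum=8), consumes 2 rolls
Frame 10 starts at roll index 16: 2 remaining rolls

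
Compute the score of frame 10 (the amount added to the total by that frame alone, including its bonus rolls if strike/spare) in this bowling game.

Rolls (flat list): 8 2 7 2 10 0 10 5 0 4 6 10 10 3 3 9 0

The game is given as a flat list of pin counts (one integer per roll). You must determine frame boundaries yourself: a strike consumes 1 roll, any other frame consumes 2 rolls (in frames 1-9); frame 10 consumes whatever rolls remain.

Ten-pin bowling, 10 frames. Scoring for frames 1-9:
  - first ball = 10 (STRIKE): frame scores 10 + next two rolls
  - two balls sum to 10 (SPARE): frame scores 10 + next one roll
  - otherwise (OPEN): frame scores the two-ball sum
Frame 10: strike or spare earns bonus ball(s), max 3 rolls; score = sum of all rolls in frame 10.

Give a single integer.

Answer: 9

Derivation:
Frame 1: SPARE (8+2=10). 10 + next roll (7) = 17. Cumulative: 17
Frame 2: OPEN (7+2=9). Cumulative: 26
Frame 3: STRIKE. 10 + next two rolls (0+10) = 20. Cumulative: 46
Frame 4: SPARE (0+10=10). 10 + next roll (5) = 15. Cumulative: 61
Frame 5: OPEN (5+0=5). Cumulative: 66
Frame 6: SPARE (4+6=10). 10 + next roll (10) = 20. Cumulative: 86
Frame 7: STRIKE. 10 + next two rolls (10+3) = 23. Cumulative: 109
Frame 8: STRIKE. 10 + next two rolls (3+3) = 16. Cumulative: 125
Frame 9: OPEN (3+3=6). Cumulative: 131
Frame 10: OPEN. Sum of all frame-10 rolls (9+0) = 9. Cumulative: 140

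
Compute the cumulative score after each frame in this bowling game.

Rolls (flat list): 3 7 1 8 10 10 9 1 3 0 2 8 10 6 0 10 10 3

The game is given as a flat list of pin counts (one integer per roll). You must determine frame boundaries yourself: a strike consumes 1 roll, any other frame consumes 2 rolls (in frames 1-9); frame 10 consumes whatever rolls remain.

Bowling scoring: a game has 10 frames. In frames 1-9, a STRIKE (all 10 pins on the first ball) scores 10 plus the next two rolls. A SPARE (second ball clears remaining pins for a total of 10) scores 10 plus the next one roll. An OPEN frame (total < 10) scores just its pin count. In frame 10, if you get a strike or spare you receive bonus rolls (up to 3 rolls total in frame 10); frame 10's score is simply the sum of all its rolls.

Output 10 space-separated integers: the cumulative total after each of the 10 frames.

Frame 1: SPARE (3+7=10). 10 + next roll (1) = 11. Cumulative: 11
Frame 2: OPEN (1+8=9). Cumulative: 20
Frame 3: STRIKE. 10 + next two rolls (10+9) = 29. Cumulative: 49
Frame 4: STRIKE. 10 + next two rolls (9+1) = 20. Cumulative: 69
Frame 5: SPARE (9+1=10). 10 + next roll (3) = 13. Cumulative: 82
Frame 6: OPEN (3+0=3). Cumulative: 85
Frame 7: SPARE (2+8=10). 10 + next roll (10) = 20. Cumulative: 105
Frame 8: STRIKE. 10 + next two rolls (6+0) = 16. Cumulative: 121
Frame 9: OPEN (6+0=6). Cumulative: 127
Frame 10: STRIKE. Sum of all frame-10 rolls (10+10+3) = 23. Cumulative: 150

Answer: 11 20 49 69 82 85 105 121 127 150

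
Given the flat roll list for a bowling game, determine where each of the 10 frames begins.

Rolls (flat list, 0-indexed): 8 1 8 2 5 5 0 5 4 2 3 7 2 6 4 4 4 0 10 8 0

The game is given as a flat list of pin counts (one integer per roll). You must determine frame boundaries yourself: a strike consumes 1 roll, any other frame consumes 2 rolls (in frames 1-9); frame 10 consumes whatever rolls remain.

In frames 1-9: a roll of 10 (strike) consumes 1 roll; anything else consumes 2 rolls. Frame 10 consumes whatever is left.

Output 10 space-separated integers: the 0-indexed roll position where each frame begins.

Frame 1 starts at roll index 0: rolls=8,1 (sum=9), consumes 2 rolls
Frame 2 starts at roll index 2: rolls=8,2 (sum=10), consumes 2 rolls
Frame 3 starts at roll index 4: rolls=5,5 (sum=10), consumes 2 rolls
Frame 4 starts at roll index 6: rolls=0,5 (sum=5), consumes 2 rolls
Frame 5 starts at roll index 8: rolls=4,2 (sum=6), consumes 2 rolls
Frame 6 starts at roll index 10: rolls=3,7 (sum=10), consumes 2 rolls
Frame 7 starts at roll index 12: rolls=2,6 (sum=8), consumes 2 rolls
Frame 8 starts at roll index 14: rolls=4,4 (sum=8), consumes 2 rolls
Frame 9 starts at roll index 16: rolls=4,0 (sum=4), consumes 2 rolls
Frame 10 starts at roll index 18: 3 remaining rolls

Answer: 0 2 4 6 8 10 12 14 16 18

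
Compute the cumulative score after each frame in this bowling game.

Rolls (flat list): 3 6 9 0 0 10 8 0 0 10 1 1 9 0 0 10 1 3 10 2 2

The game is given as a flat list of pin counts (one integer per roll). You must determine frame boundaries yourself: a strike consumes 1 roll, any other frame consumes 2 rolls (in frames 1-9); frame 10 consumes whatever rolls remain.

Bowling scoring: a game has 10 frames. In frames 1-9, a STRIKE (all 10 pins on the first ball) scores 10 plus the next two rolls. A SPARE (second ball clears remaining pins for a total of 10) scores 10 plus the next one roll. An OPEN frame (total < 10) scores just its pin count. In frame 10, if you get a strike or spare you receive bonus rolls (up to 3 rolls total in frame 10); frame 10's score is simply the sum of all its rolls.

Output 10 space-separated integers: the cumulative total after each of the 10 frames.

Frame 1: OPEN (3+6=9). Cumulative: 9
Frame 2: OPEN (9+0=9). Cumulative: 18
Frame 3: SPARE (0+10=10). 10 + next roll (8) = 18. Cumulative: 36
Frame 4: OPEN (8+0=8). Cumulative: 44
Frame 5: SPARE (0+10=10). 10 + next roll (1) = 11. Cumulative: 55
Frame 6: OPEN (1+1=2). Cumulative: 57
Frame 7: OPEN (9+0=9). Cumulative: 66
Frame 8: SPARE (0+10=10). 10 + next roll (1) = 11. Cumulative: 77
Frame 9: OPEN (1+3=4). Cumulative: 81
Frame 10: STRIKE. Sum of all frame-10 rolls (10+2+2) = 14. Cumulative: 95

Answer: 9 18 36 44 55 57 66 77 81 95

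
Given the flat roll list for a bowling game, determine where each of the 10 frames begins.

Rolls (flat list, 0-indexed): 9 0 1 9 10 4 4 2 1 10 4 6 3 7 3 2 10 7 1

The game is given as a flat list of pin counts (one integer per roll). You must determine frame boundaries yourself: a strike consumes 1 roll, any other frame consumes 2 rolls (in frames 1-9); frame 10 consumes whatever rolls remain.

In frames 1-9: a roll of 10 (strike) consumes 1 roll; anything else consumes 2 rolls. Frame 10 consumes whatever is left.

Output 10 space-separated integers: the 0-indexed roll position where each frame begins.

Answer: 0 2 4 5 7 9 10 12 14 16

Derivation:
Frame 1 starts at roll index 0: rolls=9,0 (sum=9), consumes 2 rolls
Frame 2 starts at roll index 2: rolls=1,9 (sum=10), consumes 2 rolls
Frame 3 starts at roll index 4: roll=10 (strike), consumes 1 roll
Frame 4 starts at roll index 5: rolls=4,4 (sum=8), consumes 2 rolls
Frame 5 starts at roll index 7: rolls=2,1 (sum=3), consumes 2 rolls
Frame 6 starts at roll index 9: roll=10 (strike), consumes 1 roll
Frame 7 starts at roll index 10: rolls=4,6 (sum=10), consumes 2 rolls
Frame 8 starts at roll index 12: rolls=3,7 (sum=10), consumes 2 rolls
Frame 9 starts at roll index 14: rolls=3,2 (sum=5), consumes 2 rolls
Frame 10 starts at roll index 16: 3 remaining rolls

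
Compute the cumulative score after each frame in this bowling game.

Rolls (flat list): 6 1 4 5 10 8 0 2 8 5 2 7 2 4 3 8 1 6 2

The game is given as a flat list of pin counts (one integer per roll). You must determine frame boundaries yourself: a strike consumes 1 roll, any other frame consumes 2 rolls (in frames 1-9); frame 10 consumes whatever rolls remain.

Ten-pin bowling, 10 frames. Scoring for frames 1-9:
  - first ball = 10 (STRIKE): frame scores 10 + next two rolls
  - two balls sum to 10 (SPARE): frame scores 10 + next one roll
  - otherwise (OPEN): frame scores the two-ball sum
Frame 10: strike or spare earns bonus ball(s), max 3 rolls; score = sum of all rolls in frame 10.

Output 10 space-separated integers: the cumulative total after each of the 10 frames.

Answer: 7 16 34 42 57 64 73 80 89 97

Derivation:
Frame 1: OPEN (6+1=7). Cumulative: 7
Frame 2: OPEN (4+5=9). Cumulative: 16
Frame 3: STRIKE. 10 + next two rolls (8+0) = 18. Cumulative: 34
Frame 4: OPEN (8+0=8). Cumulative: 42
Frame 5: SPARE (2+8=10). 10 + next roll (5) = 15. Cumulative: 57
Frame 6: OPEN (5+2=7). Cumulative: 64
Frame 7: OPEN (7+2=9). Cumulative: 73
Frame 8: OPEN (4+3=7). Cumulative: 80
Frame 9: OPEN (8+1=9). Cumulative: 89
Frame 10: OPEN. Sum of all frame-10 rolls (6+2) = 8. Cumulative: 97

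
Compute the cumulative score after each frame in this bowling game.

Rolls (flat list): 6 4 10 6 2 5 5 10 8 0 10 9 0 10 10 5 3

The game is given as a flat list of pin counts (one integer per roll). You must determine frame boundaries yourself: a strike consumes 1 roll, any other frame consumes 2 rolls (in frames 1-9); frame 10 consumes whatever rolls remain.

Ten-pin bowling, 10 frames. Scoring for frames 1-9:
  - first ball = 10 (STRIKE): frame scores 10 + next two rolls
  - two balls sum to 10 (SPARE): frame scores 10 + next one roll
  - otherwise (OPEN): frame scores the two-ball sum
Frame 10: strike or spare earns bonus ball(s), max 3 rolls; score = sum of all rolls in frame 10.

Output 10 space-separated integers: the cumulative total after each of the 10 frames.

Frame 1: SPARE (6+4=10). 10 + next roll (10) = 20. Cumulative: 20
Frame 2: STRIKE. 10 + next two rolls (6+2) = 18. Cumulative: 38
Frame 3: OPEN (6+2=8). Cumulative: 46
Frame 4: SPARE (5+5=10). 10 + next roll (10) = 20. Cumulative: 66
Frame 5: STRIKE. 10 + next two rolls (8+0) = 18. Cumulative: 84
Frame 6: OPEN (8+0=8). Cumulative: 92
Frame 7: STRIKE. 10 + next two rolls (9+0) = 19. Cumulative: 111
Frame 8: OPEN (9+0=9). Cumulative: 120
Frame 9: STRIKE. 10 + next two rolls (10+5) = 25. Cumulative: 145
Frame 10: STRIKE. Sum of all frame-10 rolls (10+5+3) = 18. Cumulative: 163

Answer: 20 38 46 66 84 92 111 120 145 163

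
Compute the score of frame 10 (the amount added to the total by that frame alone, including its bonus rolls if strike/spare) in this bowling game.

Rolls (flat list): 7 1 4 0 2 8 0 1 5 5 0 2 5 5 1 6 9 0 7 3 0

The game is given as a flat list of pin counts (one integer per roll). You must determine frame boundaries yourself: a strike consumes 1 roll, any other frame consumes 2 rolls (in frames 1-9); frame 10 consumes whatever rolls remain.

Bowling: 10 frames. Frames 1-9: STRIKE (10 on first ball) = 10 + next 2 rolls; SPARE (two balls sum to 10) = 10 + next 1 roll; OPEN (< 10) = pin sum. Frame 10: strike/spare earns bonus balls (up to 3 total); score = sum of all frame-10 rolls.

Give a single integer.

Frame 1: OPEN (7+1=8). Cumulative: 8
Frame 2: OPEN (4+0=4). Cumulative: 12
Frame 3: SPARE (2+8=10). 10 + next roll (0) = 10. Cumulative: 22
Frame 4: OPEN (0+1=1). Cumulative: 23
Frame 5: SPARE (5+5=10). 10 + next roll (0) = 10. Cumulative: 33
Frame 6: OPEN (0+2=2). Cumulative: 35
Frame 7: SPARE (5+5=10). 10 + next roll (1) = 11. Cumulative: 46
Frame 8: OPEN (1+6=7). Cumulative: 53
Frame 9: OPEN (9+0=9). Cumulative: 62
Frame 10: SPARE. Sum of all frame-10 rolls (7+3+0) = 10. Cumulative: 72

Answer: 10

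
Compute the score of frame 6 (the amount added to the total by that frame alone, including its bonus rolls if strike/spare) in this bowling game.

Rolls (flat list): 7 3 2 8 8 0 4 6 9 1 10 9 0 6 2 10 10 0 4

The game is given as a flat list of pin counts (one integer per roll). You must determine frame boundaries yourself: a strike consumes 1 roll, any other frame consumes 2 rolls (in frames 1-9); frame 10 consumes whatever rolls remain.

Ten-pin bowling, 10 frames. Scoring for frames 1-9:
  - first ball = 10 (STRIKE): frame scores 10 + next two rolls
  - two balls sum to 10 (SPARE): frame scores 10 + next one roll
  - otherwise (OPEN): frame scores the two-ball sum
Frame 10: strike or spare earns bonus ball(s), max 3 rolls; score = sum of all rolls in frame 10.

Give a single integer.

Frame 1: SPARE (7+3=10). 10 + next roll (2) = 12. Cumulative: 12
Frame 2: SPARE (2+8=10). 10 + next roll (8) = 18. Cumulative: 30
Frame 3: OPEN (8+0=8). Cumulative: 38
Frame 4: SPARE (4+6=10). 10 + next roll (9) = 19. Cumulative: 57
Frame 5: SPARE (9+1=10). 10 + next roll (10) = 20. Cumulative: 77
Frame 6: STRIKE. 10 + next two rolls (9+0) = 19. Cumulative: 96
Frame 7: OPEN (9+0=9). Cumulative: 105
Frame 8: OPEN (6+2=8). Cumulative: 113

Answer: 19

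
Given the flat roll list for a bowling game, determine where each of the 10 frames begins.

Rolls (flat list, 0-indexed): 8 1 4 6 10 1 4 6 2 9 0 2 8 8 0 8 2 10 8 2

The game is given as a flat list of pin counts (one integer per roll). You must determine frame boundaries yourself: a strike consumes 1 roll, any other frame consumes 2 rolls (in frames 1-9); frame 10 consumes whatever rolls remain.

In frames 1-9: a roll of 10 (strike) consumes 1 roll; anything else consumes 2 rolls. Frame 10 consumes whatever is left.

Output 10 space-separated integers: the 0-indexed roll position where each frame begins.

Frame 1 starts at roll index 0: rolls=8,1 (sum=9), consumes 2 rolls
Frame 2 starts at roll index 2: rolls=4,6 (sum=10), consumes 2 rolls
Frame 3 starts at roll index 4: roll=10 (strike), consumes 1 roll
Frame 4 starts at roll index 5: rolls=1,4 (sum=5), consumes 2 rolls
Frame 5 starts at roll index 7: rolls=6,2 (sum=8), consumes 2 rolls
Frame 6 starts at roll index 9: rolls=9,0 (sum=9), consumes 2 rolls
Frame 7 starts at roll index 11: rolls=2,8 (sum=10), consumes 2 rolls
Frame 8 starts at roll index 13: rolls=8,0 (sum=8), consumes 2 rolls
Frame 9 starts at roll index 15: rolls=8,2 (sum=10), consumes 2 rolls
Frame 10 starts at roll index 17: 3 remaining rolls

Answer: 0 2 4 5 7 9 11 13 15 17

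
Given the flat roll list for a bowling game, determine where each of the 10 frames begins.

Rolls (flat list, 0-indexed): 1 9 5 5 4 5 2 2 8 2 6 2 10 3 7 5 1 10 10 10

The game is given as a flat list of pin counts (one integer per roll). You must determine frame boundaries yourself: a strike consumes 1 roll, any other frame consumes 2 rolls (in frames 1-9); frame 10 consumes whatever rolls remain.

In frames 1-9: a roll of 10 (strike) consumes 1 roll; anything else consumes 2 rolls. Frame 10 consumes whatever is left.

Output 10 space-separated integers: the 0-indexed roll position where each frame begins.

Answer: 0 2 4 6 8 10 12 13 15 17

Derivation:
Frame 1 starts at roll index 0: rolls=1,9 (sum=10), consumes 2 rolls
Frame 2 starts at roll index 2: rolls=5,5 (sum=10), consumes 2 rolls
Frame 3 starts at roll index 4: rolls=4,5 (sum=9), consumes 2 rolls
Frame 4 starts at roll index 6: rolls=2,2 (sum=4), consumes 2 rolls
Frame 5 starts at roll index 8: rolls=8,2 (sum=10), consumes 2 rolls
Frame 6 starts at roll index 10: rolls=6,2 (sum=8), consumes 2 rolls
Frame 7 starts at roll index 12: roll=10 (strike), consumes 1 roll
Frame 8 starts at roll index 13: rolls=3,7 (sum=10), consumes 2 rolls
Frame 9 starts at roll index 15: rolls=5,1 (sum=6), consumes 2 rolls
Frame 10 starts at roll index 17: 3 remaining rolls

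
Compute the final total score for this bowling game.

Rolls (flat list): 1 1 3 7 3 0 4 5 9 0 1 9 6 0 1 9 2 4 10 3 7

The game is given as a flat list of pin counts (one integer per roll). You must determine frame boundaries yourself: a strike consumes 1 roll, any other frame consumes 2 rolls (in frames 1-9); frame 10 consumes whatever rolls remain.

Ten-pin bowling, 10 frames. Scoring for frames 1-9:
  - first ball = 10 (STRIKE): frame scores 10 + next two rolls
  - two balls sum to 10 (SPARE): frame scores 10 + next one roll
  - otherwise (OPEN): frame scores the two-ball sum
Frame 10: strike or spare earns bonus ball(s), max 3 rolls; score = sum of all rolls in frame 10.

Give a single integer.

Answer: 96

Derivation:
Frame 1: OPEN (1+1=2). Cumulative: 2
Frame 2: SPARE (3+7=10). 10 + next roll (3) = 13. Cumulative: 15
Frame 3: OPEN (3+0=3). Cumulative: 18
Frame 4: OPEN (4+5=9). Cumulative: 27
Frame 5: OPEN (9+0=9). Cumulative: 36
Frame 6: SPARE (1+9=10). 10 + next roll (6) = 16. Cumulative: 52
Frame 7: OPEN (6+0=6). Cumulative: 58
Frame 8: SPARE (1+9=10). 10 + next roll (2) = 12. Cumulative: 70
Frame 9: OPEN (2+4=6). Cumulative: 76
Frame 10: STRIKE. Sum of all frame-10 rolls (10+3+7) = 20. Cumulative: 96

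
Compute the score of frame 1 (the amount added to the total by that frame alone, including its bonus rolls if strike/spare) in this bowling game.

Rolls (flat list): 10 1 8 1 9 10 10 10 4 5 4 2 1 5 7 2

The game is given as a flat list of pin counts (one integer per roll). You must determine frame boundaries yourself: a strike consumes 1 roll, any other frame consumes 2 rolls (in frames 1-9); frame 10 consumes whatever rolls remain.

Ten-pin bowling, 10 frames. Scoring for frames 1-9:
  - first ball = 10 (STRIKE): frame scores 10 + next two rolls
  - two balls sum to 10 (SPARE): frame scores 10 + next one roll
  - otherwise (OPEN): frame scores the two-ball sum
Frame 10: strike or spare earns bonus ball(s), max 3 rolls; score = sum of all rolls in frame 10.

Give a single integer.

Frame 1: STRIKE. 10 + next two rolls (1+8) = 19. Cumulative: 19
Frame 2: OPEN (1+8=9). Cumulative: 28
Frame 3: SPARE (1+9=10). 10 + next roll (10) = 20. Cumulative: 48

Answer: 19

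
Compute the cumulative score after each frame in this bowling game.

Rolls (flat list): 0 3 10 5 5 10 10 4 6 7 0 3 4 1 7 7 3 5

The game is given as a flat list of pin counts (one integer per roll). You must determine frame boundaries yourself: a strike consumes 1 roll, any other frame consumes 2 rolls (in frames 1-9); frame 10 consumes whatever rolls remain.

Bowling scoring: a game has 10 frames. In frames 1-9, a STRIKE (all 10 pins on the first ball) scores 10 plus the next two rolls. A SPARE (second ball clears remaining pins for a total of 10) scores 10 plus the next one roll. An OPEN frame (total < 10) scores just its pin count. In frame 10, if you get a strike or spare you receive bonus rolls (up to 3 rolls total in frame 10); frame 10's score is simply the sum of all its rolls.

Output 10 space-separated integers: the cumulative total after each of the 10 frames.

Answer: 3 23 43 67 87 104 111 118 126 141

Derivation:
Frame 1: OPEN (0+3=3). Cumulative: 3
Frame 2: STRIKE. 10 + next two rolls (5+5) = 20. Cumulative: 23
Frame 3: SPARE (5+5=10). 10 + next roll (10) = 20. Cumulative: 43
Frame 4: STRIKE. 10 + next two rolls (10+4) = 24. Cumulative: 67
Frame 5: STRIKE. 10 + next two rolls (4+6) = 20. Cumulative: 87
Frame 6: SPARE (4+6=10). 10 + next roll (7) = 17. Cumulative: 104
Frame 7: OPEN (7+0=7). Cumulative: 111
Frame 8: OPEN (3+4=7). Cumulative: 118
Frame 9: OPEN (1+7=8). Cumulative: 126
Frame 10: SPARE. Sum of all frame-10 rolls (7+3+5) = 15. Cumulative: 141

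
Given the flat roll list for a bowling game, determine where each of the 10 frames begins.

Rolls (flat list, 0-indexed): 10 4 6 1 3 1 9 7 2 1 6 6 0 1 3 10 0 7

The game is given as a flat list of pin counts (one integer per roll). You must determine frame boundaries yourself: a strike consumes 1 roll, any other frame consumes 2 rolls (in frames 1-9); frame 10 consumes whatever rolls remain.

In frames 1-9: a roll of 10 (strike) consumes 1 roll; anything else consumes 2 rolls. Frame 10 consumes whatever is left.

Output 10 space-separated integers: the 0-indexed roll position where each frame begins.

Frame 1 starts at roll index 0: roll=10 (strike), consumes 1 roll
Frame 2 starts at roll index 1: rolls=4,6 (sum=10), consumes 2 rolls
Frame 3 starts at roll index 3: rolls=1,3 (sum=4), consumes 2 rolls
Frame 4 starts at roll index 5: rolls=1,9 (sum=10), consumes 2 rolls
Frame 5 starts at roll index 7: rolls=7,2 (sum=9), consumes 2 rolls
Frame 6 starts at roll index 9: rolls=1,6 (sum=7), consumes 2 rolls
Frame 7 starts at roll index 11: rolls=6,0 (sum=6), consumes 2 rolls
Frame 8 starts at roll index 13: rolls=1,3 (sum=4), consumes 2 rolls
Frame 9 starts at roll index 15: roll=10 (strike), consumes 1 roll
Frame 10 starts at roll index 16: 2 remaining rolls

Answer: 0 1 3 5 7 9 11 13 15 16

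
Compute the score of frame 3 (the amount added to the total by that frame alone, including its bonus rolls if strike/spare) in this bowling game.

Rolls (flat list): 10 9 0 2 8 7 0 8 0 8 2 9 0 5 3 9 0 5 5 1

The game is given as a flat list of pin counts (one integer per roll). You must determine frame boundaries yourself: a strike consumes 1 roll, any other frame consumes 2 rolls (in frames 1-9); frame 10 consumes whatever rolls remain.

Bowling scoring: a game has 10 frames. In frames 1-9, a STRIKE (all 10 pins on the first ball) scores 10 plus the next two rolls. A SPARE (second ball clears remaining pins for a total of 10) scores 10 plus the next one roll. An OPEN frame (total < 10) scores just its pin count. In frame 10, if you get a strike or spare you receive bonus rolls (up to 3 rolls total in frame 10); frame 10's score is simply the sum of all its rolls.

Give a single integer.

Answer: 17

Derivation:
Frame 1: STRIKE. 10 + next two rolls (9+0) = 19. Cumulative: 19
Frame 2: OPEN (9+0=9). Cumulative: 28
Frame 3: SPARE (2+8=10). 10 + next roll (7) = 17. Cumulative: 45
Frame 4: OPEN (7+0=7). Cumulative: 52
Frame 5: OPEN (8+0=8). Cumulative: 60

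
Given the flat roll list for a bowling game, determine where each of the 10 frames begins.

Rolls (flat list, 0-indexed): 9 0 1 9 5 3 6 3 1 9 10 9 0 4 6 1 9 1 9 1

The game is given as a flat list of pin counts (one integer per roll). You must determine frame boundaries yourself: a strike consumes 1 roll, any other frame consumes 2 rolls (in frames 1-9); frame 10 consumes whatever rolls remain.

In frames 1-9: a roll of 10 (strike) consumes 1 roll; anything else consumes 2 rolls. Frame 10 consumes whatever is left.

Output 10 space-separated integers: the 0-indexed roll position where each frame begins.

Frame 1 starts at roll index 0: rolls=9,0 (sum=9), consumes 2 rolls
Frame 2 starts at roll index 2: rolls=1,9 (sum=10), consumes 2 rolls
Frame 3 starts at roll index 4: rolls=5,3 (sum=8), consumes 2 rolls
Frame 4 starts at roll index 6: rolls=6,3 (sum=9), consumes 2 rolls
Frame 5 starts at roll index 8: rolls=1,9 (sum=10), consumes 2 rolls
Frame 6 starts at roll index 10: roll=10 (strike), consumes 1 roll
Frame 7 starts at roll index 11: rolls=9,0 (sum=9), consumes 2 rolls
Frame 8 starts at roll index 13: rolls=4,6 (sum=10), consumes 2 rolls
Frame 9 starts at roll index 15: rolls=1,9 (sum=10), consumes 2 rolls
Frame 10 starts at roll index 17: 3 remaining rolls

Answer: 0 2 4 6 8 10 11 13 15 17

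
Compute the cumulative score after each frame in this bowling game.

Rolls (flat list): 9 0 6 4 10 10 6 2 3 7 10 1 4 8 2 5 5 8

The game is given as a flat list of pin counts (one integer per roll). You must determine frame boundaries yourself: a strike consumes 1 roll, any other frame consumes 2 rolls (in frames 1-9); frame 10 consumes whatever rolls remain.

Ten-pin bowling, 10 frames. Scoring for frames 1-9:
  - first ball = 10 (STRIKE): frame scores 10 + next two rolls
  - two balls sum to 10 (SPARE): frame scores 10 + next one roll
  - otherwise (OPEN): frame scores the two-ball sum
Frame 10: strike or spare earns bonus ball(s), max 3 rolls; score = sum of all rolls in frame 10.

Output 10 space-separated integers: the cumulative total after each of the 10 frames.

Answer: 9 29 55 73 81 101 116 121 136 154

Derivation:
Frame 1: OPEN (9+0=9). Cumulative: 9
Frame 2: SPARE (6+4=10). 10 + next roll (10) = 20. Cumulative: 29
Frame 3: STRIKE. 10 + next two rolls (10+6) = 26. Cumulative: 55
Frame 4: STRIKE. 10 + next two rolls (6+2) = 18. Cumulative: 73
Frame 5: OPEN (6+2=8). Cumulative: 81
Frame 6: SPARE (3+7=10). 10 + next roll (10) = 20. Cumulative: 101
Frame 7: STRIKE. 10 + next two rolls (1+4) = 15. Cumulative: 116
Frame 8: OPEN (1+4=5). Cumulative: 121
Frame 9: SPARE (8+2=10). 10 + next roll (5) = 15. Cumulative: 136
Frame 10: SPARE. Sum of all frame-10 rolls (5+5+8) = 18. Cumulative: 154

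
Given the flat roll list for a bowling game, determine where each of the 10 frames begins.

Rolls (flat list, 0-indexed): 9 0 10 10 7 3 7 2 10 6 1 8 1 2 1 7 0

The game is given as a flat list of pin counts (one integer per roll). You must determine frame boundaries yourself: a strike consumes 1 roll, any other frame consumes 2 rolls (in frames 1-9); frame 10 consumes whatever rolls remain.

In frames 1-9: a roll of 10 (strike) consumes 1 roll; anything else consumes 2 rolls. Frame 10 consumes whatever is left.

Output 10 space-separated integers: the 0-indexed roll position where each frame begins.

Answer: 0 2 3 4 6 8 9 11 13 15

Derivation:
Frame 1 starts at roll index 0: rolls=9,0 (sum=9), consumes 2 rolls
Frame 2 starts at roll index 2: roll=10 (strike), consumes 1 roll
Frame 3 starts at roll index 3: roll=10 (strike), consumes 1 roll
Frame 4 starts at roll index 4: rolls=7,3 (sum=10), consumes 2 rolls
Frame 5 starts at roll index 6: rolls=7,2 (sum=9), consumes 2 rolls
Frame 6 starts at roll index 8: roll=10 (strike), consumes 1 roll
Frame 7 starts at roll index 9: rolls=6,1 (sum=7), consumes 2 rolls
Frame 8 starts at roll index 11: rolls=8,1 (sum=9), consumes 2 rolls
Frame 9 starts at roll index 13: rolls=2,1 (sum=3), consumes 2 rolls
Frame 10 starts at roll index 15: 2 remaining rolls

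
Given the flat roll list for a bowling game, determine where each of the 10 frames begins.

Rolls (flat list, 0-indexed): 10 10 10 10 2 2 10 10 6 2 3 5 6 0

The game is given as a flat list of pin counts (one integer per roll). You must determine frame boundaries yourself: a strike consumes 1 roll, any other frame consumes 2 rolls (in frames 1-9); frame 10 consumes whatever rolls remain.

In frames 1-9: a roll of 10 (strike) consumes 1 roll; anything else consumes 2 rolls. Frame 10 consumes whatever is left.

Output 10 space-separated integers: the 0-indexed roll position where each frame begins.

Answer: 0 1 2 3 4 6 7 8 10 12

Derivation:
Frame 1 starts at roll index 0: roll=10 (strike), consumes 1 roll
Frame 2 starts at roll index 1: roll=10 (strike), consumes 1 roll
Frame 3 starts at roll index 2: roll=10 (strike), consumes 1 roll
Frame 4 starts at roll index 3: roll=10 (strike), consumes 1 roll
Frame 5 starts at roll index 4: rolls=2,2 (sum=4), consumes 2 rolls
Frame 6 starts at roll index 6: roll=10 (strike), consumes 1 roll
Frame 7 starts at roll index 7: roll=10 (strike), consumes 1 roll
Frame 8 starts at roll index 8: rolls=6,2 (sum=8), consumes 2 rolls
Frame 9 starts at roll index 10: rolls=3,5 (sum=8), consumes 2 rolls
Frame 10 starts at roll index 12: 2 remaining rolls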